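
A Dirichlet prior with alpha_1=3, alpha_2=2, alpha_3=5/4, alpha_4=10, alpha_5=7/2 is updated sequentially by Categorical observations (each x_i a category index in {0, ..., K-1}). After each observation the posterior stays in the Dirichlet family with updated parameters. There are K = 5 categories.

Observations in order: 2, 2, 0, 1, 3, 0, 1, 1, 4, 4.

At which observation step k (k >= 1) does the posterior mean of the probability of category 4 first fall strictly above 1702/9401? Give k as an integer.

k = 10

obs 1: x=2 → posterior Dirichlet(3, 2, 9/4, 10, 7/2)
obs 2: x=2 → posterior Dirichlet(3, 2, 13/4, 10, 7/2)
obs 3: x=0 → posterior Dirichlet(4, 2, 13/4, 10, 7/2)
obs 4: x=1 → posterior Dirichlet(4, 3, 13/4, 10, 7/2)
obs 5: x=3 → posterior Dirichlet(4, 3, 13/4, 11, 7/2)
obs 6: x=0 → posterior Dirichlet(5, 3, 13/4, 11, 7/2)
obs 7: x=1 → posterior Dirichlet(5, 4, 13/4, 11, 7/2)
obs 8: x=1 → posterior Dirichlet(5, 5, 13/4, 11, 7/2)
obs 9: x=4 → posterior Dirichlet(5, 5, 13/4, 11, 9/2)
obs 10: x=4 → posterior Dirichlet(5, 5, 13/4, 11, 11/2)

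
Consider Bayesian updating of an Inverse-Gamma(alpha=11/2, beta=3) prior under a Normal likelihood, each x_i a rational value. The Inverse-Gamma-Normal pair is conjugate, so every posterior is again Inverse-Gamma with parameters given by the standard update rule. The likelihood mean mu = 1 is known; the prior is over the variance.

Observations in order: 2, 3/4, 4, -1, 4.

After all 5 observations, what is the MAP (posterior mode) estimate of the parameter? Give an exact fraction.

obs 1: x=2 → posterior Inverse-Gamma(6, 7/2)
obs 2: x=3/4 → posterior Inverse-Gamma(13/2, 113/32)
obs 3: x=4 → posterior Inverse-Gamma(7, 257/32)
obs 4: x=-1 → posterior Inverse-Gamma(15/2, 321/32)
obs 5: x=4 → posterior Inverse-Gamma(8, 465/32)

155/96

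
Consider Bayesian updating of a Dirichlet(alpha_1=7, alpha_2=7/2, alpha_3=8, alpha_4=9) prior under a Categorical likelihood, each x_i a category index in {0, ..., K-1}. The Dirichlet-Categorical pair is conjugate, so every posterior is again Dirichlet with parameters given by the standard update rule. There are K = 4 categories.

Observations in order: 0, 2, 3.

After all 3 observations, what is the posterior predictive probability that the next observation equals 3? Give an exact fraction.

obs 1: x=0 → posterior Dirichlet(8, 7/2, 8, 9)
obs 2: x=2 → posterior Dirichlet(8, 7/2, 9, 9)
obs 3: x=3 → posterior Dirichlet(8, 7/2, 9, 10)

20/61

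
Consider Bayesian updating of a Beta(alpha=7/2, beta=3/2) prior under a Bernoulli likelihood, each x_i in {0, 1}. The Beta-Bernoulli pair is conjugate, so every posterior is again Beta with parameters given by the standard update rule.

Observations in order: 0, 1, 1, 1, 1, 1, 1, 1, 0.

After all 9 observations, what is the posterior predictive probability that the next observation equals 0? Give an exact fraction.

1/4

obs 1: x=0 → posterior Beta(7/2, 5/2)
obs 2: x=1 → posterior Beta(9/2, 5/2)
obs 3: x=1 → posterior Beta(11/2, 5/2)
obs 4: x=1 → posterior Beta(13/2, 5/2)
obs 5: x=1 → posterior Beta(15/2, 5/2)
obs 6: x=1 → posterior Beta(17/2, 5/2)
obs 7: x=1 → posterior Beta(19/2, 5/2)
obs 8: x=1 → posterior Beta(21/2, 5/2)
obs 9: x=0 → posterior Beta(21/2, 7/2)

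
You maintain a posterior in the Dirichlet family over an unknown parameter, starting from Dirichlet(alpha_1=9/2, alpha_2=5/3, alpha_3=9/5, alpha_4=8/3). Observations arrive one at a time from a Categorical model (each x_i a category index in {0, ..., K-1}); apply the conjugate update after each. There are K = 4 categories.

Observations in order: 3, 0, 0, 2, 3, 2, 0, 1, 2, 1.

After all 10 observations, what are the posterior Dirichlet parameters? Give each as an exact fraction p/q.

obs 1: x=3 → posterior Dirichlet(9/2, 5/3, 9/5, 11/3)
obs 2: x=0 → posterior Dirichlet(11/2, 5/3, 9/5, 11/3)
obs 3: x=0 → posterior Dirichlet(13/2, 5/3, 9/5, 11/3)
obs 4: x=2 → posterior Dirichlet(13/2, 5/3, 14/5, 11/3)
obs 5: x=3 → posterior Dirichlet(13/2, 5/3, 14/5, 14/3)
obs 6: x=2 → posterior Dirichlet(13/2, 5/3, 19/5, 14/3)
obs 7: x=0 → posterior Dirichlet(15/2, 5/3, 19/5, 14/3)
obs 8: x=1 → posterior Dirichlet(15/2, 8/3, 19/5, 14/3)
obs 9: x=2 → posterior Dirichlet(15/2, 8/3, 24/5, 14/3)
obs 10: x=1 → posterior Dirichlet(15/2, 11/3, 24/5, 14/3)

alpha_1=15/2, alpha_2=11/3, alpha_3=24/5, alpha_4=14/3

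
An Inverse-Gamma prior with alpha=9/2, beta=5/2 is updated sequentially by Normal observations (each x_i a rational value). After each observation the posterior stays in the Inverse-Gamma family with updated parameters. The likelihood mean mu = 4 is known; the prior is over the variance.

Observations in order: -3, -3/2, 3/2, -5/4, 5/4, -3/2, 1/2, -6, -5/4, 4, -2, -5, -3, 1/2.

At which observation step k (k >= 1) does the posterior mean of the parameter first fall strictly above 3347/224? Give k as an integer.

obs 1: x=-3 → posterior Inverse-Gamma(5, 27)
obs 2: x=-3/2 → posterior Inverse-Gamma(11/2, 337/8)
obs 3: x=3/2 → posterior Inverse-Gamma(6, 181/4)
obs 4: x=-5/4 → posterior Inverse-Gamma(13/2, 1889/32)
obs 5: x=5/4 → posterior Inverse-Gamma(7, 1005/16)
obs 6: x=-3/2 → posterior Inverse-Gamma(15/2, 1247/16)
obs 7: x=1/2 → posterior Inverse-Gamma(8, 1345/16)
obs 8: x=-6 → posterior Inverse-Gamma(17/2, 2145/16)
obs 9: x=-5/4 → posterior Inverse-Gamma(9, 4731/32)
obs 10: x=4 → posterior Inverse-Gamma(19/2, 4731/32)
obs 11: x=-2 → posterior Inverse-Gamma(10, 5307/32)
obs 12: x=-5 → posterior Inverse-Gamma(21/2, 6603/32)
obs 13: x=-3 → posterior Inverse-Gamma(11, 7387/32)
obs 14: x=1/2 → posterior Inverse-Gamma(23/2, 7583/32)

k = 8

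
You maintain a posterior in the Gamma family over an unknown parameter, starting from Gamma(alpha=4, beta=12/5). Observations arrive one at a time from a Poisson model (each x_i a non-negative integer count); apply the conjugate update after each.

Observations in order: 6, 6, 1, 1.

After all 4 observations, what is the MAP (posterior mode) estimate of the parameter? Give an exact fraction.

obs 1: x=6 → posterior Gamma(10, 17/5)
obs 2: x=6 → posterior Gamma(16, 22/5)
obs 3: x=1 → posterior Gamma(17, 27/5)
obs 4: x=1 → posterior Gamma(18, 32/5)

85/32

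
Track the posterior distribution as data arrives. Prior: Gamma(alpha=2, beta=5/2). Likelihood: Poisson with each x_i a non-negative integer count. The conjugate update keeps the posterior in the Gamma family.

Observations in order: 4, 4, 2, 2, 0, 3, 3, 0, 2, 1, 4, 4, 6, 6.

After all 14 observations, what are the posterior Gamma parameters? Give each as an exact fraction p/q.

alpha=43, beta=33/2

obs 1: x=4 → posterior Gamma(6, 7/2)
obs 2: x=4 → posterior Gamma(10, 9/2)
obs 3: x=2 → posterior Gamma(12, 11/2)
obs 4: x=2 → posterior Gamma(14, 13/2)
obs 5: x=0 → posterior Gamma(14, 15/2)
obs 6: x=3 → posterior Gamma(17, 17/2)
obs 7: x=3 → posterior Gamma(20, 19/2)
obs 8: x=0 → posterior Gamma(20, 21/2)
obs 9: x=2 → posterior Gamma(22, 23/2)
obs 10: x=1 → posterior Gamma(23, 25/2)
obs 11: x=4 → posterior Gamma(27, 27/2)
obs 12: x=4 → posterior Gamma(31, 29/2)
obs 13: x=6 → posterior Gamma(37, 31/2)
obs 14: x=6 → posterior Gamma(43, 33/2)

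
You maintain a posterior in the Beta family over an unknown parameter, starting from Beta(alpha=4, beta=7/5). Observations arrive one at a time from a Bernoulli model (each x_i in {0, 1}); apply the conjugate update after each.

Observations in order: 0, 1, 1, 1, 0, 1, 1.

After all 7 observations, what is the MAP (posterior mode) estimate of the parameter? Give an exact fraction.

obs 1: x=0 → posterior Beta(4, 12/5)
obs 2: x=1 → posterior Beta(5, 12/5)
obs 3: x=1 → posterior Beta(6, 12/5)
obs 4: x=1 → posterior Beta(7, 12/5)
obs 5: x=0 → posterior Beta(7, 17/5)
obs 6: x=1 → posterior Beta(8, 17/5)
obs 7: x=1 → posterior Beta(9, 17/5)

10/13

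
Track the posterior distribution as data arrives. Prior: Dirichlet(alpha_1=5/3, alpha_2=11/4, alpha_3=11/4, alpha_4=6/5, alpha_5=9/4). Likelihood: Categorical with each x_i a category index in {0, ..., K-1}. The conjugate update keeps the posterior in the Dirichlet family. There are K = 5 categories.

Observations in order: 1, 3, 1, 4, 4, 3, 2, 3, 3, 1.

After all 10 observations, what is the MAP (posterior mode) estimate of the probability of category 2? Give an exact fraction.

165/937

obs 1: x=1 → posterior Dirichlet(5/3, 15/4, 11/4, 6/5, 9/4)
obs 2: x=3 → posterior Dirichlet(5/3, 15/4, 11/4, 11/5, 9/4)
obs 3: x=1 → posterior Dirichlet(5/3, 19/4, 11/4, 11/5, 9/4)
obs 4: x=4 → posterior Dirichlet(5/3, 19/4, 11/4, 11/5, 13/4)
obs 5: x=4 → posterior Dirichlet(5/3, 19/4, 11/4, 11/5, 17/4)
obs 6: x=3 → posterior Dirichlet(5/3, 19/4, 11/4, 16/5, 17/4)
obs 7: x=2 → posterior Dirichlet(5/3, 19/4, 15/4, 16/5, 17/4)
obs 8: x=3 → posterior Dirichlet(5/3, 19/4, 15/4, 21/5, 17/4)
obs 9: x=3 → posterior Dirichlet(5/3, 19/4, 15/4, 26/5, 17/4)
obs 10: x=1 → posterior Dirichlet(5/3, 23/4, 15/4, 26/5, 17/4)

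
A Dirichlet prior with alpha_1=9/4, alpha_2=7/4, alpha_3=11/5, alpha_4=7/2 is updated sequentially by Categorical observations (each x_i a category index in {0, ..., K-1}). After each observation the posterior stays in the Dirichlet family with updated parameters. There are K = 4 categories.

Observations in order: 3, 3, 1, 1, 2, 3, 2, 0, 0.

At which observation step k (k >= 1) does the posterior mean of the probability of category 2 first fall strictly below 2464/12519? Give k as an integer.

k = 2

obs 1: x=3 → posterior Dirichlet(9/4, 7/4, 11/5, 9/2)
obs 2: x=3 → posterior Dirichlet(9/4, 7/4, 11/5, 11/2)
obs 3: x=1 → posterior Dirichlet(9/4, 11/4, 11/5, 11/2)
obs 4: x=1 → posterior Dirichlet(9/4, 15/4, 11/5, 11/2)
obs 5: x=2 → posterior Dirichlet(9/4, 15/4, 16/5, 11/2)
obs 6: x=3 → posterior Dirichlet(9/4, 15/4, 16/5, 13/2)
obs 7: x=2 → posterior Dirichlet(9/4, 15/4, 21/5, 13/2)
obs 8: x=0 → posterior Dirichlet(13/4, 15/4, 21/5, 13/2)
obs 9: x=0 → posterior Dirichlet(17/4, 15/4, 21/5, 13/2)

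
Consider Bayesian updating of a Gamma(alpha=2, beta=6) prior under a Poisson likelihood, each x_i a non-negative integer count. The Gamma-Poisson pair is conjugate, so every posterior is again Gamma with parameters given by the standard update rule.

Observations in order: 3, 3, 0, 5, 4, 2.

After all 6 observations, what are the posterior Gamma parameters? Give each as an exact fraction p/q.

alpha=19, beta=12

obs 1: x=3 → posterior Gamma(5, 7)
obs 2: x=3 → posterior Gamma(8, 8)
obs 3: x=0 → posterior Gamma(8, 9)
obs 4: x=5 → posterior Gamma(13, 10)
obs 5: x=4 → posterior Gamma(17, 11)
obs 6: x=2 → posterior Gamma(19, 12)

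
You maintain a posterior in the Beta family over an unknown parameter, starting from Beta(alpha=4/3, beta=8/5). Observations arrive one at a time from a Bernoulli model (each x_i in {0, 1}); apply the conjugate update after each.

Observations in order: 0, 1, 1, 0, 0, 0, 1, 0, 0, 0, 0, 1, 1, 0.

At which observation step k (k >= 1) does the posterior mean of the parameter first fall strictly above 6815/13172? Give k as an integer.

obs 1: x=0 → posterior Beta(4/3, 13/5)
obs 2: x=1 → posterior Beta(7/3, 13/5)
obs 3: x=1 → posterior Beta(10/3, 13/5)
obs 4: x=0 → posterior Beta(10/3, 18/5)
obs 5: x=0 → posterior Beta(10/3, 23/5)
obs 6: x=0 → posterior Beta(10/3, 28/5)
obs 7: x=1 → posterior Beta(13/3, 28/5)
obs 8: x=0 → posterior Beta(13/3, 33/5)
obs 9: x=0 → posterior Beta(13/3, 38/5)
obs 10: x=0 → posterior Beta(13/3, 43/5)
obs 11: x=0 → posterior Beta(13/3, 48/5)
obs 12: x=1 → posterior Beta(16/3, 48/5)
obs 13: x=1 → posterior Beta(19/3, 48/5)
obs 14: x=0 → posterior Beta(19/3, 53/5)

k = 3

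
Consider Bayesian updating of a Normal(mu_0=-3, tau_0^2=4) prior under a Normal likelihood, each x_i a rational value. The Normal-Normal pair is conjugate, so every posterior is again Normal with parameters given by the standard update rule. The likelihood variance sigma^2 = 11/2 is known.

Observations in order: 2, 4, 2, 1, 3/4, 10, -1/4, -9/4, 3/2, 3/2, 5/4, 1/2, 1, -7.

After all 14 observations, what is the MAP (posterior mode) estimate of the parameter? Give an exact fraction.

95/123

obs 1: x=2 → posterior Normal(-17/19, 44/19)
obs 2: x=4 → posterior Normal(5/9, 44/27)
obs 3: x=2 → posterior Normal(31/35, 44/35)
obs 4: x=1 → posterior Normal(39/43, 44/43)
obs 5: x=3/4 → posterior Normal(15/17, 44/51)
obs 6: x=10 → posterior Normal(125/59, 44/59)
obs 7: x=-1/4 → posterior Normal(123/67, 44/67)
obs 8: x=-9/4 → posterior Normal(7/5, 44/75)
obs 9: x=3/2 → posterior Normal(117/83, 44/83)
obs 10: x=3/2 → posterior Normal(129/91, 44/91)
obs 11: x=5/4 → posterior Normal(139/99, 4/9)
obs 12: x=1/2 → posterior Normal(143/107, 44/107)
obs 13: x=1 → posterior Normal(151/115, 44/115)
obs 14: x=-7 → posterior Normal(95/123, 44/123)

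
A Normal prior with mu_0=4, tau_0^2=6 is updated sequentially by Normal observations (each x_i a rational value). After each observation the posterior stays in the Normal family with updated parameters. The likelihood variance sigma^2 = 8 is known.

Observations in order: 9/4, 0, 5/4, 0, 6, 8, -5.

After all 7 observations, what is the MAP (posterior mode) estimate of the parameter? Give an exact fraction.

107/50

obs 1: x=9/4 → posterior Normal(13/4, 24/7)
obs 2: x=0 → posterior Normal(91/40, 12/5)
obs 3: x=5/4 → posterior Normal(53/26, 24/13)
obs 4: x=0 → posterior Normal(53/32, 3/2)
obs 5: x=6 → posterior Normal(89/38, 24/19)
obs 6: x=8 → posterior Normal(137/44, 12/11)
obs 7: x=-5 → posterior Normal(107/50, 24/25)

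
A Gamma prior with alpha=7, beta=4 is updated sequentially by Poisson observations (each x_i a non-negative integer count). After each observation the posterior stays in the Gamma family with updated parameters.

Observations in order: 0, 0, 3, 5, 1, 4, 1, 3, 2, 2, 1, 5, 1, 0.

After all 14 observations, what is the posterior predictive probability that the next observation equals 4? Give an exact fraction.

obs 1: x=0 → posterior Gamma(7, 5)
obs 2: x=0 → posterior Gamma(7, 6)
obs 3: x=3 → posterior Gamma(10, 7)
obs 4: x=5 → posterior Gamma(15, 8)
obs 5: x=1 → posterior Gamma(16, 9)
obs 6: x=4 → posterior Gamma(20, 10)
obs 7: x=1 → posterior Gamma(21, 11)
obs 8: x=3 → posterior Gamma(24, 12)
obs 9: x=2 → posterior Gamma(26, 13)
obs 10: x=2 → posterior Gamma(28, 14)
obs 11: x=1 → posterior Gamma(29, 15)
obs 12: x=5 → posterior Gamma(34, 16)
obs 13: x=1 → posterior Gamma(35, 17)
obs 14: x=0 → posterior Gamma(35, 18)

334140179635658325729282784109408942685494968320/3914144333903073791808962606796280957916632792441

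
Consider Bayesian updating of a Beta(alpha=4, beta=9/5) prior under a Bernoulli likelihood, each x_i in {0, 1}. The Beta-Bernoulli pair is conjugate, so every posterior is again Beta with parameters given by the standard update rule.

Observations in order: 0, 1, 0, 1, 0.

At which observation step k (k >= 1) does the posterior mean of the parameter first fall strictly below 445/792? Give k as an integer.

k = 5

obs 1: x=0 → posterior Beta(4, 14/5)
obs 2: x=1 → posterior Beta(5, 14/5)
obs 3: x=0 → posterior Beta(5, 19/5)
obs 4: x=1 → posterior Beta(6, 19/5)
obs 5: x=0 → posterior Beta(6, 24/5)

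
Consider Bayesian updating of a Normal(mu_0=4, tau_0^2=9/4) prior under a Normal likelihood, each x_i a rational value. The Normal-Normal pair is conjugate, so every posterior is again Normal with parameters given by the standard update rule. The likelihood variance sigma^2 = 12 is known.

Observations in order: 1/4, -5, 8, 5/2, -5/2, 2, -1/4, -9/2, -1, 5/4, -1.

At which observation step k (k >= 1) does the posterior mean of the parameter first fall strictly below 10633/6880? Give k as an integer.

k = 9

obs 1: x=1/4 → posterior Normal(259/76, 36/19)
obs 2: x=-5 → posterior Normal(199/88, 18/11)
obs 3: x=8 → posterior Normal(59/20, 36/25)
obs 4: x=5/2 → posterior Normal(325/112, 9/7)
obs 5: x=-5/2 → posterior Normal(295/124, 36/31)
obs 6: x=2 → posterior Normal(319/136, 18/17)
obs 7: x=-1/4 → posterior Normal(79/37, 36/37)
obs 8: x=-9/2 → posterior Normal(131/80, 9/10)
obs 9: x=-1 → posterior Normal(125/86, 36/43)
obs 10: x=5/4 → posterior Normal(265/184, 18/23)
obs 11: x=-1 → posterior Normal(253/196, 36/49)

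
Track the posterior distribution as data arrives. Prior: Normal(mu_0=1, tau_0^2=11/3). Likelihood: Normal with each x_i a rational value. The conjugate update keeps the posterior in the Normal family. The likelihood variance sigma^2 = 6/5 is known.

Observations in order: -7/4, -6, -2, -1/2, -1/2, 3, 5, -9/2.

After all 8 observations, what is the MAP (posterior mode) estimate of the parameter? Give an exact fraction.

obs 1: x=-7/4 → posterior Normal(-313/292, 66/73)
obs 2: x=-6 → posterior Normal(-1633/512, 33/64)
obs 3: x=-2 → posterior Normal(-691/244, 22/61)
obs 4: x=-1/2 → posterior Normal(-2183/952, 33/119)
obs 5: x=-1/2 → posterior Normal(-2293/1172, 66/293)
obs 6: x=3 → posterior Normal(-1633/1392, 11/58)
obs 7: x=5 → posterior Normal(-41/124, 66/403)
obs 8: x=-9/2 → posterior Normal(-1523/1832, 33/229)

-1523/1832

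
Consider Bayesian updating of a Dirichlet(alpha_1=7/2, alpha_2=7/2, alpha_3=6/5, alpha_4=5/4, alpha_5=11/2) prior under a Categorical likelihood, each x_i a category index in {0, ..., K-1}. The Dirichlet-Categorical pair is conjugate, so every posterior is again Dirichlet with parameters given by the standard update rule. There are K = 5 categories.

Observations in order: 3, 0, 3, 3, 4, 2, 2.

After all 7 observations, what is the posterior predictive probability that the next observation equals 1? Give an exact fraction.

obs 1: x=3 → posterior Dirichlet(7/2, 7/2, 6/5, 9/4, 11/2)
obs 2: x=0 → posterior Dirichlet(9/2, 7/2, 6/5, 9/4, 11/2)
obs 3: x=3 → posterior Dirichlet(9/2, 7/2, 6/5, 13/4, 11/2)
obs 4: x=3 → posterior Dirichlet(9/2, 7/2, 6/5, 17/4, 11/2)
obs 5: x=4 → posterior Dirichlet(9/2, 7/2, 6/5, 17/4, 13/2)
obs 6: x=2 → posterior Dirichlet(9/2, 7/2, 11/5, 17/4, 13/2)
obs 7: x=2 → posterior Dirichlet(9/2, 7/2, 16/5, 17/4, 13/2)

70/439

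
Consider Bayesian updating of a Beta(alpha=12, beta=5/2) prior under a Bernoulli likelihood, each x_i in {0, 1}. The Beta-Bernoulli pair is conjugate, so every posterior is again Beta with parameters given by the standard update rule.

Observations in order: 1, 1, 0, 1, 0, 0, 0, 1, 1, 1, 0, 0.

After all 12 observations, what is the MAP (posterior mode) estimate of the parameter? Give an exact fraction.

34/49

obs 1: x=1 → posterior Beta(13, 5/2)
obs 2: x=1 → posterior Beta(14, 5/2)
obs 3: x=0 → posterior Beta(14, 7/2)
obs 4: x=1 → posterior Beta(15, 7/2)
obs 5: x=0 → posterior Beta(15, 9/2)
obs 6: x=0 → posterior Beta(15, 11/2)
obs 7: x=0 → posterior Beta(15, 13/2)
obs 8: x=1 → posterior Beta(16, 13/2)
obs 9: x=1 → posterior Beta(17, 13/2)
obs 10: x=1 → posterior Beta(18, 13/2)
obs 11: x=0 → posterior Beta(18, 15/2)
obs 12: x=0 → posterior Beta(18, 17/2)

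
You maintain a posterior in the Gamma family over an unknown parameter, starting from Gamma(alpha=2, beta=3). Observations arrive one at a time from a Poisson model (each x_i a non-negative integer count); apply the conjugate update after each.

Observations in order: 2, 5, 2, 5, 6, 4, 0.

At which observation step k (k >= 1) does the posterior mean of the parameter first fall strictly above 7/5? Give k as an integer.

obs 1: x=2 → posterior Gamma(4, 4)
obs 2: x=5 → posterior Gamma(9, 5)
obs 3: x=2 → posterior Gamma(11, 6)
obs 4: x=5 → posterior Gamma(16, 7)
obs 5: x=6 → posterior Gamma(22, 8)
obs 6: x=4 → posterior Gamma(26, 9)
obs 7: x=0 → posterior Gamma(26, 10)

k = 2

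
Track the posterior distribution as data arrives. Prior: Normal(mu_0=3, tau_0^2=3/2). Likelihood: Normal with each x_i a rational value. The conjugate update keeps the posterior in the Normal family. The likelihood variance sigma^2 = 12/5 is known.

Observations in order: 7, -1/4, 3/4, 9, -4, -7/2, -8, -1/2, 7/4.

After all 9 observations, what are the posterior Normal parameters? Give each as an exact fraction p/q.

mu_0=141/212, tau_0^2=12/53

obs 1: x=7 → posterior Normal(59/13, 12/13)
obs 2: x=-1/4 → posterior Normal(77/24, 2/3)
obs 3: x=3/4 → posterior Normal(123/46, 12/23)
obs 4: x=9 → posterior Normal(213/56, 3/7)
obs 5: x=-4 → posterior Normal(173/66, 4/11)
obs 6: x=-7/2 → posterior Normal(69/38, 6/19)
obs 7: x=-8 → posterior Normal(29/43, 12/43)
obs 8: x=-1/2 → posterior Normal(53/96, 1/4)
obs 9: x=7/4 → posterior Normal(141/212, 12/53)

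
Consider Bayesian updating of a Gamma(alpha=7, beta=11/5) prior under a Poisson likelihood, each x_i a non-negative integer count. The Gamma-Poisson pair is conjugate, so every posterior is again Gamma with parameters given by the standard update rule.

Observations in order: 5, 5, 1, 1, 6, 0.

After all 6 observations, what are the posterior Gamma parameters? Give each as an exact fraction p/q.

obs 1: x=5 → posterior Gamma(12, 16/5)
obs 2: x=5 → posterior Gamma(17, 21/5)
obs 3: x=1 → posterior Gamma(18, 26/5)
obs 4: x=1 → posterior Gamma(19, 31/5)
obs 5: x=6 → posterior Gamma(25, 36/5)
obs 6: x=0 → posterior Gamma(25, 41/5)

alpha=25, beta=41/5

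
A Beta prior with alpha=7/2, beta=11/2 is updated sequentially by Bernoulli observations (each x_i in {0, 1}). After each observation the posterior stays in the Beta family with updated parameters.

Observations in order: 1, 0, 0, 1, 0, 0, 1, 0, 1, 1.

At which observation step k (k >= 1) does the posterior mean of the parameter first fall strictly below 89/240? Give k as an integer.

k = 6

obs 1: x=1 → posterior Beta(9/2, 11/2)
obs 2: x=0 → posterior Beta(9/2, 13/2)
obs 3: x=0 → posterior Beta(9/2, 15/2)
obs 4: x=1 → posterior Beta(11/2, 15/2)
obs 5: x=0 → posterior Beta(11/2, 17/2)
obs 6: x=0 → posterior Beta(11/2, 19/2)
obs 7: x=1 → posterior Beta(13/2, 19/2)
obs 8: x=0 → posterior Beta(13/2, 21/2)
obs 9: x=1 → posterior Beta(15/2, 21/2)
obs 10: x=1 → posterior Beta(17/2, 21/2)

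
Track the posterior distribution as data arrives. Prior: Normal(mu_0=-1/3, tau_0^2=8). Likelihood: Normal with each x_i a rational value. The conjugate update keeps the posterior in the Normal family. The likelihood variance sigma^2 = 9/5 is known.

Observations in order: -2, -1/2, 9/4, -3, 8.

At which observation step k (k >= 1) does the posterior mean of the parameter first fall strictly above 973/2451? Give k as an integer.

obs 1: x=-2 → posterior Normal(-83/49, 72/49)
obs 2: x=-1/2 → posterior Normal(-103/89, 72/89)
obs 3: x=9/4 → posterior Normal(-13/129, 24/43)
obs 4: x=-3 → posterior Normal(-133/169, 72/169)
obs 5: x=8 → posterior Normal(17/19, 72/209)

k = 5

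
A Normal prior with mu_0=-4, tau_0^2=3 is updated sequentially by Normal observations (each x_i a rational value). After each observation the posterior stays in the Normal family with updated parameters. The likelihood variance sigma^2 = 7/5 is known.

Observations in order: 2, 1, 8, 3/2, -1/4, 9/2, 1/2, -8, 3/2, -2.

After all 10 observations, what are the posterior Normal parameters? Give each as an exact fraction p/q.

mu_0=413/628, tau_0^2=21/157

obs 1: x=2 → posterior Normal(1/11, 21/22)
obs 2: x=1 → posterior Normal(17/37, 21/37)
obs 3: x=8 → posterior Normal(137/52, 21/52)
obs 4: x=3/2 → posterior Normal(319/134, 21/67)
obs 5: x=-1/4 → posterior Normal(623/328, 21/82)
obs 6: x=9/2 → posterior Normal(893/388, 21/97)
obs 7: x=1/2 → posterior Normal(923/448, 3/16)
obs 8: x=-8 → posterior Normal(443/508, 21/127)
obs 9: x=3/2 → posterior Normal(533/568, 21/142)
obs 10: x=-2 → posterior Normal(413/628, 21/157)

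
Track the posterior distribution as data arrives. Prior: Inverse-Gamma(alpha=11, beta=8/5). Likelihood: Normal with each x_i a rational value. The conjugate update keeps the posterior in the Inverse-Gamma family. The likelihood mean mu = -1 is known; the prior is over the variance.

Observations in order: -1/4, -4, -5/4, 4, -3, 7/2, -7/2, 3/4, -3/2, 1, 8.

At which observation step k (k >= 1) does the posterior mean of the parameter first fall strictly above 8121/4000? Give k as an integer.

obs 1: x=-1/4 → posterior Inverse-Gamma(23/2, 301/160)
obs 2: x=-4 → posterior Inverse-Gamma(12, 1021/160)
obs 3: x=-5/4 → posterior Inverse-Gamma(25/2, 513/80)
obs 4: x=4 → posterior Inverse-Gamma(13, 1513/80)
obs 5: x=-3 → posterior Inverse-Gamma(27/2, 1673/80)
obs 6: x=7/2 → posterior Inverse-Gamma(14, 2483/80)
obs 7: x=-7/2 → posterior Inverse-Gamma(29/2, 2733/80)
obs 8: x=3/4 → posterior Inverse-Gamma(15, 5711/160)
obs 9: x=-3/2 → posterior Inverse-Gamma(31/2, 5731/160)
obs 10: x=1 → posterior Inverse-Gamma(16, 6051/160)
obs 11: x=8 → posterior Inverse-Gamma(33/2, 12531/160)

k = 6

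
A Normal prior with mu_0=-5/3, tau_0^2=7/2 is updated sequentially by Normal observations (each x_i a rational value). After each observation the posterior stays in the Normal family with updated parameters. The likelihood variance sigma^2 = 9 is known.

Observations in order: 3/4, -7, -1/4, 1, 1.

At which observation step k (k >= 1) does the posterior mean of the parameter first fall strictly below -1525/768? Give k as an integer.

k = 2

obs 1: x=3/4 → posterior Normal(-99/100, 63/25)
obs 2: x=-7 → posterior Normal(-295/128, 63/32)
obs 3: x=-1/4 → posterior Normal(-151/78, 21/13)
obs 4: x=1 → posterior Normal(-137/92, 63/46)
obs 5: x=1 → posterior Normal(-123/106, 63/53)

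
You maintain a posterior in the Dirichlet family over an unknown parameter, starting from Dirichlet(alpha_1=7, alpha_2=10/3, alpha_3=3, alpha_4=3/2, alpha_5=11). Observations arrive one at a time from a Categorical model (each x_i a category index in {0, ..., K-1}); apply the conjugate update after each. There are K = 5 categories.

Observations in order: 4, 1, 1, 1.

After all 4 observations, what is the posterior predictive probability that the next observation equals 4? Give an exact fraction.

obs 1: x=4 → posterior Dirichlet(7, 10/3, 3, 3/2, 12)
obs 2: x=1 → posterior Dirichlet(7, 13/3, 3, 3/2, 12)
obs 3: x=1 → posterior Dirichlet(7, 16/3, 3, 3/2, 12)
obs 4: x=1 → posterior Dirichlet(7, 19/3, 3, 3/2, 12)

72/179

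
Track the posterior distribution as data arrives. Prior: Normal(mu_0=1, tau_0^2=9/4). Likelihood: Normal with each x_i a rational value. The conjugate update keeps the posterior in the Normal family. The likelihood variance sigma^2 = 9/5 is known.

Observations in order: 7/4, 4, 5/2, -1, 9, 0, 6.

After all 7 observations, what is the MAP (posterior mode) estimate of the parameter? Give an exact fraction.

obs 1: x=7/4 → posterior Normal(17/12, 1)
obs 2: x=4 → posterior Normal(131/56, 9/14)
obs 3: x=5/2 → posterior Normal(181/76, 9/19)
obs 4: x=-1 → posterior Normal(161/96, 3/8)
obs 5: x=9 → posterior Normal(341/116, 9/29)
obs 6: x=0 → posterior Normal(341/136, 9/34)
obs 7: x=6 → posterior Normal(461/156, 3/13)

461/156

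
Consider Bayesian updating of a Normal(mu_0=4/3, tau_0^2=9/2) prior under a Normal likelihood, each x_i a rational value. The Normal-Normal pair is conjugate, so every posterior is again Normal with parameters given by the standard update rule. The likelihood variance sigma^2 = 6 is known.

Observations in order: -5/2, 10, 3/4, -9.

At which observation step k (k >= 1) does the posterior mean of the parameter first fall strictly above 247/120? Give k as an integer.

obs 1: x=-5/2 → posterior Normal(-13/42, 18/7)
obs 2: x=10 → posterior Normal(167/60, 9/5)
obs 3: x=3/4 → posterior Normal(361/156, 18/13)
obs 4: x=-9 → posterior Normal(37/192, 9/8)

k = 2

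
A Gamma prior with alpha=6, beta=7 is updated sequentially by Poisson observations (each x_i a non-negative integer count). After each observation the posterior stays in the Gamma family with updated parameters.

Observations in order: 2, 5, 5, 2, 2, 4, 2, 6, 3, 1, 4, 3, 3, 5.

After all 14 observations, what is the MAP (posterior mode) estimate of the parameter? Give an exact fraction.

52/21

obs 1: x=2 → posterior Gamma(8, 8)
obs 2: x=5 → posterior Gamma(13, 9)
obs 3: x=5 → posterior Gamma(18, 10)
obs 4: x=2 → posterior Gamma(20, 11)
obs 5: x=2 → posterior Gamma(22, 12)
obs 6: x=4 → posterior Gamma(26, 13)
obs 7: x=2 → posterior Gamma(28, 14)
obs 8: x=6 → posterior Gamma(34, 15)
obs 9: x=3 → posterior Gamma(37, 16)
obs 10: x=1 → posterior Gamma(38, 17)
obs 11: x=4 → posterior Gamma(42, 18)
obs 12: x=3 → posterior Gamma(45, 19)
obs 13: x=3 → posterior Gamma(48, 20)
obs 14: x=5 → posterior Gamma(53, 21)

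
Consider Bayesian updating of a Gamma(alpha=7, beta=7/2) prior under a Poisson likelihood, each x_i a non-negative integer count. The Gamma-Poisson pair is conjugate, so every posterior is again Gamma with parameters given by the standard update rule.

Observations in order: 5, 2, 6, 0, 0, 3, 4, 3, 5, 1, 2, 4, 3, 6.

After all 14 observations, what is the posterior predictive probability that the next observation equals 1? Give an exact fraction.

obs 1: x=5 → posterior Gamma(12, 9/2)
obs 2: x=2 → posterior Gamma(14, 11/2)
obs 3: x=6 → posterior Gamma(20, 13/2)
obs 4: x=0 → posterior Gamma(20, 15/2)
obs 5: x=0 → posterior Gamma(20, 17/2)
obs 6: x=3 → posterior Gamma(23, 19/2)
obs 7: x=4 → posterior Gamma(27, 21/2)
obs 8: x=3 → posterior Gamma(30, 23/2)
obs 9: x=5 → posterior Gamma(35, 25/2)
obs 10: x=1 → posterior Gamma(36, 27/2)
obs 11: x=2 → posterior Gamma(38, 29/2)
obs 12: x=4 → posterior Gamma(42, 31/2)
obs 13: x=3 → posterior Gamma(45, 33/2)
obs 14: x=6 → posterior Gamma(51, 35/2)

570256748688825375686875035781899627880427677162344934913562610745429992675781250/3519570358731850980253052314461216733953286131069204992258030372675226266985656881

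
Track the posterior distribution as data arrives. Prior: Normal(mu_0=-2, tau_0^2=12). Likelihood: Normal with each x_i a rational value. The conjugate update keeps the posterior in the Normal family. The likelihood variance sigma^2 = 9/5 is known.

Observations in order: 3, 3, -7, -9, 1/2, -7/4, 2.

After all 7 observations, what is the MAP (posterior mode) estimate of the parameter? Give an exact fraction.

-191/143

obs 1: x=3 → posterior Normal(54/23, 36/23)
obs 2: x=3 → posterior Normal(114/43, 36/43)
obs 3: x=-7 → posterior Normal(-26/63, 4/7)
obs 4: x=-9 → posterior Normal(-206/83, 36/83)
obs 5: x=1/2 → posterior Normal(-196/103, 36/103)
obs 6: x=-7/4 → posterior Normal(-77/41, 12/41)
obs 7: x=2 → posterior Normal(-191/143, 36/143)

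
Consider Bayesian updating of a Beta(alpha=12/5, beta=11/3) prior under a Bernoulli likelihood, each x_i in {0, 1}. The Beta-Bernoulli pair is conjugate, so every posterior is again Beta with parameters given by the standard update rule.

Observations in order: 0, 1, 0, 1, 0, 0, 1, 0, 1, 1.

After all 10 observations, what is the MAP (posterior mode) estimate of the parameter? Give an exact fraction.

obs 1: x=0 → posterior Beta(12/5, 14/3)
obs 2: x=1 → posterior Beta(17/5, 14/3)
obs 3: x=0 → posterior Beta(17/5, 17/3)
obs 4: x=1 → posterior Beta(22/5, 17/3)
obs 5: x=0 → posterior Beta(22/5, 20/3)
obs 6: x=0 → posterior Beta(22/5, 23/3)
obs 7: x=1 → posterior Beta(27/5, 23/3)
obs 8: x=0 → posterior Beta(27/5, 26/3)
obs 9: x=1 → posterior Beta(32/5, 26/3)
obs 10: x=1 → posterior Beta(37/5, 26/3)

96/211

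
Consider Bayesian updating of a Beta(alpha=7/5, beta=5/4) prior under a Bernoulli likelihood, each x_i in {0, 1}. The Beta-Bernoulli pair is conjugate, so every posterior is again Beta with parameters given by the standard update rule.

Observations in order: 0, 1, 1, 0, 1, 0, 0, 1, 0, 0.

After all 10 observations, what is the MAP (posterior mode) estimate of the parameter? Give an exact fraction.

obs 1: x=0 → posterior Beta(7/5, 9/4)
obs 2: x=1 → posterior Beta(12/5, 9/4)
obs 3: x=1 → posterior Beta(17/5, 9/4)
obs 4: x=0 → posterior Beta(17/5, 13/4)
obs 5: x=1 → posterior Beta(22/5, 13/4)
obs 6: x=0 → posterior Beta(22/5, 17/4)
obs 7: x=0 → posterior Beta(22/5, 21/4)
obs 8: x=1 → posterior Beta(27/5, 21/4)
obs 9: x=0 → posterior Beta(27/5, 25/4)
obs 10: x=0 → posterior Beta(27/5, 29/4)

88/213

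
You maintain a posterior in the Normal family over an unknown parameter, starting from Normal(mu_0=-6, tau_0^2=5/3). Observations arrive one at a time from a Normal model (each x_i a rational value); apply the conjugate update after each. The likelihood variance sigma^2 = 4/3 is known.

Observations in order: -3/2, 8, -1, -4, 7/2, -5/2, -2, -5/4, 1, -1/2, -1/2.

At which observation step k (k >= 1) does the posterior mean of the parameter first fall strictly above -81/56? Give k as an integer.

k = 2

obs 1: x=-3/2 → posterior Normal(-7/2, 20/27)
obs 2: x=8 → posterior Normal(17/28, 10/21)
obs 3: x=-1 → posterior Normal(7/38, 20/57)
obs 4: x=-4 → posterior Normal(-11/16, 5/18)
obs 5: x=7/2 → posterior Normal(1/29, 20/87)
obs 6: x=-5/2 → posterior Normal(-23/68, 10/51)
obs 7: x=-2 → posterior Normal(-43/78, 20/117)
obs 8: x=-5/4 → posterior Normal(-111/176, 5/33)
obs 9: x=1 → posterior Normal(-13/28, 20/147)
obs 10: x=-1/2 → posterior Normal(-101/216, 10/81)
obs 11: x=-1/2 → posterior Normal(-111/236, 20/177)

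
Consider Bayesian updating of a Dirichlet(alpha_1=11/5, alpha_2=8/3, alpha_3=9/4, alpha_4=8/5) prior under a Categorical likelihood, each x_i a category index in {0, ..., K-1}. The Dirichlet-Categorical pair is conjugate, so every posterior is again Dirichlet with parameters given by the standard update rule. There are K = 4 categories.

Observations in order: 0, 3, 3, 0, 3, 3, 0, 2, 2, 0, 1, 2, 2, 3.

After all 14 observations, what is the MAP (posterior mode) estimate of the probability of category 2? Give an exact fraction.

315/1123

obs 1: x=0 → posterior Dirichlet(16/5, 8/3, 9/4, 8/5)
obs 2: x=3 → posterior Dirichlet(16/5, 8/3, 9/4, 13/5)
obs 3: x=3 → posterior Dirichlet(16/5, 8/3, 9/4, 18/5)
obs 4: x=0 → posterior Dirichlet(21/5, 8/3, 9/4, 18/5)
obs 5: x=3 → posterior Dirichlet(21/5, 8/3, 9/4, 23/5)
obs 6: x=3 → posterior Dirichlet(21/5, 8/3, 9/4, 28/5)
obs 7: x=0 → posterior Dirichlet(26/5, 8/3, 9/4, 28/5)
obs 8: x=2 → posterior Dirichlet(26/5, 8/3, 13/4, 28/5)
obs 9: x=2 → posterior Dirichlet(26/5, 8/3, 17/4, 28/5)
obs 10: x=0 → posterior Dirichlet(31/5, 8/3, 17/4, 28/5)
obs 11: x=1 → posterior Dirichlet(31/5, 11/3, 17/4, 28/5)
obs 12: x=2 → posterior Dirichlet(31/5, 11/3, 21/4, 28/5)
obs 13: x=2 → posterior Dirichlet(31/5, 11/3, 25/4, 28/5)
obs 14: x=3 → posterior Dirichlet(31/5, 11/3, 25/4, 33/5)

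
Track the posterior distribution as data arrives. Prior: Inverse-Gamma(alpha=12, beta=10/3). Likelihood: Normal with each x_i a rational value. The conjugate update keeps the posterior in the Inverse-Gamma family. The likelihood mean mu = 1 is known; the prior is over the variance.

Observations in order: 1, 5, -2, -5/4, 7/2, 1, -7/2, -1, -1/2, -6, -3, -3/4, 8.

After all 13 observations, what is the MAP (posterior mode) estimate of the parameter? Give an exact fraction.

obs 1: x=1 → posterior Inverse-Gamma(25/2, 10/3)
obs 2: x=5 → posterior Inverse-Gamma(13, 34/3)
obs 3: x=-2 → posterior Inverse-Gamma(27/2, 95/6)
obs 4: x=-5/4 → posterior Inverse-Gamma(14, 1763/96)
obs 5: x=7/2 → posterior Inverse-Gamma(29/2, 2063/96)
obs 6: x=1 → posterior Inverse-Gamma(15, 2063/96)
obs 7: x=-7/2 → posterior Inverse-Gamma(31/2, 3035/96)
obs 8: x=-1 → posterior Inverse-Gamma(16, 3227/96)
obs 9: x=-1/2 → posterior Inverse-Gamma(33/2, 3335/96)
obs 10: x=-6 → posterior Inverse-Gamma(17, 5687/96)
obs 11: x=-3 → posterior Inverse-Gamma(35/2, 6455/96)
obs 12: x=-3/4 → posterior Inverse-Gamma(18, 3301/48)
obs 13: x=8 → posterior Inverse-Gamma(37/2, 4477/48)

4477/936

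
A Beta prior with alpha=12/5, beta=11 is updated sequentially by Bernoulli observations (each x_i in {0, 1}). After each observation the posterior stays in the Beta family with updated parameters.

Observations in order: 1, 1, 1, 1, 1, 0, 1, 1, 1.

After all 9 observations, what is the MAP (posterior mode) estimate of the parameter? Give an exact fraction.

obs 1: x=1 → posterior Beta(17/5, 11)
obs 2: x=1 → posterior Beta(22/5, 11)
obs 3: x=1 → posterior Beta(27/5, 11)
obs 4: x=1 → posterior Beta(32/5, 11)
obs 5: x=1 → posterior Beta(37/5, 11)
obs 6: x=0 → posterior Beta(37/5, 12)
obs 7: x=1 → posterior Beta(42/5, 12)
obs 8: x=1 → posterior Beta(47/5, 12)
obs 9: x=1 → posterior Beta(52/5, 12)

47/102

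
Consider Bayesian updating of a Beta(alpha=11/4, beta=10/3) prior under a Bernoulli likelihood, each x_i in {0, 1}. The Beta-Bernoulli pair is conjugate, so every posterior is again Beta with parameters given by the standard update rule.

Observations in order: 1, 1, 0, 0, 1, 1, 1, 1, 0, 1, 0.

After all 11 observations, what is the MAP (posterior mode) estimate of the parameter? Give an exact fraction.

105/181

obs 1: x=1 → posterior Beta(15/4, 10/3)
obs 2: x=1 → posterior Beta(19/4, 10/3)
obs 3: x=0 → posterior Beta(19/4, 13/3)
obs 4: x=0 → posterior Beta(19/4, 16/3)
obs 5: x=1 → posterior Beta(23/4, 16/3)
obs 6: x=1 → posterior Beta(27/4, 16/3)
obs 7: x=1 → posterior Beta(31/4, 16/3)
obs 8: x=1 → posterior Beta(35/4, 16/3)
obs 9: x=0 → posterior Beta(35/4, 19/3)
obs 10: x=1 → posterior Beta(39/4, 19/3)
obs 11: x=0 → posterior Beta(39/4, 22/3)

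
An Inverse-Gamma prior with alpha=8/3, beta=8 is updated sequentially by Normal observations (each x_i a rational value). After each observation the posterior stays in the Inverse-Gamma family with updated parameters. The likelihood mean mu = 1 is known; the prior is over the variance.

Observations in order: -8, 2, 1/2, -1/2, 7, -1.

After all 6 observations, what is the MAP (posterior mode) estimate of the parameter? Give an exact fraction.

843/80

obs 1: x=-8 → posterior Inverse-Gamma(19/6, 97/2)
obs 2: x=2 → posterior Inverse-Gamma(11/3, 49)
obs 3: x=1/2 → posterior Inverse-Gamma(25/6, 393/8)
obs 4: x=-1/2 → posterior Inverse-Gamma(14/3, 201/4)
obs 5: x=7 → posterior Inverse-Gamma(31/6, 273/4)
obs 6: x=-1 → posterior Inverse-Gamma(17/3, 281/4)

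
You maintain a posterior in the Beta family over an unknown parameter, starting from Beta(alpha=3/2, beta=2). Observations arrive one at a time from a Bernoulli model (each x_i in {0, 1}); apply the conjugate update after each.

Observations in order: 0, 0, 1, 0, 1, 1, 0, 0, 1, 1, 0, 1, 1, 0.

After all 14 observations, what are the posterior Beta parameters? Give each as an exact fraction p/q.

alpha=17/2, beta=9

obs 1: x=0 → posterior Beta(3/2, 3)
obs 2: x=0 → posterior Beta(3/2, 4)
obs 3: x=1 → posterior Beta(5/2, 4)
obs 4: x=0 → posterior Beta(5/2, 5)
obs 5: x=1 → posterior Beta(7/2, 5)
obs 6: x=1 → posterior Beta(9/2, 5)
obs 7: x=0 → posterior Beta(9/2, 6)
obs 8: x=0 → posterior Beta(9/2, 7)
obs 9: x=1 → posterior Beta(11/2, 7)
obs 10: x=1 → posterior Beta(13/2, 7)
obs 11: x=0 → posterior Beta(13/2, 8)
obs 12: x=1 → posterior Beta(15/2, 8)
obs 13: x=1 → posterior Beta(17/2, 8)
obs 14: x=0 → posterior Beta(17/2, 9)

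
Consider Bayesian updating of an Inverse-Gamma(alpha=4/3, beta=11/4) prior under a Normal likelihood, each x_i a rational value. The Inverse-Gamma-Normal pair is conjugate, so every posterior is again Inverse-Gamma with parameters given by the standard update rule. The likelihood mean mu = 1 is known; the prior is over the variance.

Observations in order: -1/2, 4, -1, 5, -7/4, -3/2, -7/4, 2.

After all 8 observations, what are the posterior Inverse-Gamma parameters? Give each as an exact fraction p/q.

obs 1: x=-1/2 → posterior Inverse-Gamma(11/6, 31/8)
obs 2: x=4 → posterior Inverse-Gamma(7/3, 67/8)
obs 3: x=-1 → posterior Inverse-Gamma(17/6, 83/8)
obs 4: x=5 → posterior Inverse-Gamma(10/3, 147/8)
obs 5: x=-7/4 → posterior Inverse-Gamma(23/6, 709/32)
obs 6: x=-3/2 → posterior Inverse-Gamma(13/3, 809/32)
obs 7: x=-7/4 → posterior Inverse-Gamma(29/6, 465/16)
obs 8: x=2 → posterior Inverse-Gamma(16/3, 473/16)

alpha=16/3, beta=473/16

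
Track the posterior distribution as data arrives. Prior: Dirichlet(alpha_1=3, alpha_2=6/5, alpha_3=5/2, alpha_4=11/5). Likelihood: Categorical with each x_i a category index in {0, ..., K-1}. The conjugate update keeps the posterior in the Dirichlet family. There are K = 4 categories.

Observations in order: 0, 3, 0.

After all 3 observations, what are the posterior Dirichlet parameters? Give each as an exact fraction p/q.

obs 1: x=0 → posterior Dirichlet(4, 6/5, 5/2, 11/5)
obs 2: x=3 → posterior Dirichlet(4, 6/5, 5/2, 16/5)
obs 3: x=0 → posterior Dirichlet(5, 6/5, 5/2, 16/5)

alpha_1=5, alpha_2=6/5, alpha_3=5/2, alpha_4=16/5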